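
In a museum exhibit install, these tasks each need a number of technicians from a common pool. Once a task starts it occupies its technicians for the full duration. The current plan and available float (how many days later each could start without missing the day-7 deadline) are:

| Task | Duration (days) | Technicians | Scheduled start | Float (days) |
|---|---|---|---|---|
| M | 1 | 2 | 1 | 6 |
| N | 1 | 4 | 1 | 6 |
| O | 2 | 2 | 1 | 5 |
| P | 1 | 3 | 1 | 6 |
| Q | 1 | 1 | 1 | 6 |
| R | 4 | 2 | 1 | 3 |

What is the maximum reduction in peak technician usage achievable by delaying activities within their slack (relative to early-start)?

Early-start peak: d1:14  d2:4  d3:2  d4:2  d5:0  d6:0  d7:0 ⇒ 14.
Leveled (M@1, N@2, O@3, P@7, Q@1, R@3): d1:3  d2:4  d3:4  d4:4  d5:2  d6:2  d7:3 ⇒ 4.
Reduction 14 − 4 = 10.

10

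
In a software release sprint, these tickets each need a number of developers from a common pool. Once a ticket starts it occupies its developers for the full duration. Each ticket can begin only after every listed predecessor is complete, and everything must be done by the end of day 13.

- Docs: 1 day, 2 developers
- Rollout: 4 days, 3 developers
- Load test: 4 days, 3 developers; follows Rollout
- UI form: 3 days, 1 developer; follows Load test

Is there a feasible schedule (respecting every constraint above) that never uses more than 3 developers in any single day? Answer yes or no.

yes

Schedule Docs@1, Rollout@2, Load test@6, UI form@10: d1:2  d2:3  d3:3  d4:3  d5:3  d6:3  d7:3  d8:3  d9:3  d10:1  d11:1  d12:1  d13:0 — peak 3 ≤ 3.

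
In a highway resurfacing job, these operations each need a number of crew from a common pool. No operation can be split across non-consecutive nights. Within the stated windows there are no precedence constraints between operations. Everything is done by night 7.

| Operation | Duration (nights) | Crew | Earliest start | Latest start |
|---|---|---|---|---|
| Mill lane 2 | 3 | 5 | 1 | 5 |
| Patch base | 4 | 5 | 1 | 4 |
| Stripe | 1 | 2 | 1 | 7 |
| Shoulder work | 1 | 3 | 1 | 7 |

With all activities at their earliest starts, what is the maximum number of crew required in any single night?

Early-start schedule: Mill lane 2@1, Patch base@1, Stripe@1, Shoulder work@1.
Load per night: night 1: 15, night 2: 10, night 3: 10, night 4: 5, night 5: 0, night 6: 0, night 7: 0.
Peak is 15.

15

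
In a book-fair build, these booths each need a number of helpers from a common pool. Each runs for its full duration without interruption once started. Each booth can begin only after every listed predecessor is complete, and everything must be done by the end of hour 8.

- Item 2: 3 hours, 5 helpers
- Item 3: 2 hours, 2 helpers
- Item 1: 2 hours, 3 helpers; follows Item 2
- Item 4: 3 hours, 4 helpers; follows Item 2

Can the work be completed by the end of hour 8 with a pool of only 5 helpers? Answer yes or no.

Schedule Item 2@1, Item 3@4, Item 1@4, Item 4@6: h1:5  h2:5  h3:5  h4:5  h5:5  h6:4  h7:4  h8:4 — peak 5 ≤ 5.

yes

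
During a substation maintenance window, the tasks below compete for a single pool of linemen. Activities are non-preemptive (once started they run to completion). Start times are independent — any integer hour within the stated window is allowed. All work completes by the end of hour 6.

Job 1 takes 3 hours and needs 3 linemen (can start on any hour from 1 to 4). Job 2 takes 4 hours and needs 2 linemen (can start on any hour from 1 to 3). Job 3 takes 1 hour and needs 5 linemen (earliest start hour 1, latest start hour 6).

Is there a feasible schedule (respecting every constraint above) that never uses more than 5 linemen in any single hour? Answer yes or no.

yes

Schedule Job 1@1, Job 2@1, Job 3@5: h1:5  h2:5  h3:5  h4:2  h5:5  h6:0 — peak 5 ≤ 5.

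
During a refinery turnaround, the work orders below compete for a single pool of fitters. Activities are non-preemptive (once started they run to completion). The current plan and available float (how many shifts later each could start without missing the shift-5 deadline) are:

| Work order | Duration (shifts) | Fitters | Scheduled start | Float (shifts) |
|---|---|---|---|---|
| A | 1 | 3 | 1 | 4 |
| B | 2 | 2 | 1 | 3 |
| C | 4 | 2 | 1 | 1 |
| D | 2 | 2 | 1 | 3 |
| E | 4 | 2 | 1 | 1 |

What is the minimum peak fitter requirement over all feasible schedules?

Early-start (A@1, B@1, C@1, D@1, E@1) gives peak 11: s1:11  s2:8  s3:4  s4:4  s5:0.
Shift C→2, D→3, E→2.
Schedule A@1, B@1, C@2, D@3, E@2: s1:5  s2:6  s3:6  s4:6  s5:4 — peak 6.
Total fitter-shifts = 27 over 5 shifts ⇒ peak ≥ ⌈27/5⌉ = 6, so 6 is optimal.

6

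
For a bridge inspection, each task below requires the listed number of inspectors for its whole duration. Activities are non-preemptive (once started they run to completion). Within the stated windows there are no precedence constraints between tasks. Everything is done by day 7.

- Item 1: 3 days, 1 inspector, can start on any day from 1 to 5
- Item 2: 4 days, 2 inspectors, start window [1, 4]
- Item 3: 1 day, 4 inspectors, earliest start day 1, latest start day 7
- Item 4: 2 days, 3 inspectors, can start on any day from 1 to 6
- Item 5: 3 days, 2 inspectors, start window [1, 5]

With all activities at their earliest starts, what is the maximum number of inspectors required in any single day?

12

Early-start schedule: Item 1@1, Item 2@1, Item 3@1, Item 4@1, Item 5@1.
Load per day: day 1: 12, day 2: 8, day 3: 5, day 4: 2, day 5: 0, day 6: 0, day 7: 0.
Peak is 12.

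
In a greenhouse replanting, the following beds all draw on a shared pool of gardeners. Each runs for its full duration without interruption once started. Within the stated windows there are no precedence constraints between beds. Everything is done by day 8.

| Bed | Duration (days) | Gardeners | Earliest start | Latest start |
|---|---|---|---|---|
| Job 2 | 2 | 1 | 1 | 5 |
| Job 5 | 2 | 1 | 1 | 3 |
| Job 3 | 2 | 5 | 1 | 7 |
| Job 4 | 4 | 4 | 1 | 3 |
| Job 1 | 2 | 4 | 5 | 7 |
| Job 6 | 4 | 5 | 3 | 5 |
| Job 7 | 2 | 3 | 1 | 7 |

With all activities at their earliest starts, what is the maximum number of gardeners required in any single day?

Early-start schedule: Job 2@1, Job 5@1, Job 3@1, Job 4@1, Job 1@5, Job 6@3, Job 7@1.
Load per day: day 1: 14, day 2: 14, day 3: 9, day 4: 9, day 5: 9, day 6: 9, day 7: 0, day 8: 0.
Peak is 14.

14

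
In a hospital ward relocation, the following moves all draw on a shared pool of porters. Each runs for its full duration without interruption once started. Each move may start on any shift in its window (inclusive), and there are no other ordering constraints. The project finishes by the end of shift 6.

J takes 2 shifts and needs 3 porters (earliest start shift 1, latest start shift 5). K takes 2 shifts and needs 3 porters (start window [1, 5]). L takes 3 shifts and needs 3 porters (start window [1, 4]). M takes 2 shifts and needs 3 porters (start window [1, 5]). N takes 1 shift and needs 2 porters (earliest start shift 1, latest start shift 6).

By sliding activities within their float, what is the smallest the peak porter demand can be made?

Early-start (J@1, K@1, L@1, M@1, N@1) gives peak 14: s1:14  s2:12  s3:3  s4:0  s5:0  s6:0.
Shift L→3, M→3, N→5.
Schedule J@1, K@1, L@3, M@3, N@5: s1:6  s2:6  s3:6  s4:6  s5:5  s6:0 — peak 6.

6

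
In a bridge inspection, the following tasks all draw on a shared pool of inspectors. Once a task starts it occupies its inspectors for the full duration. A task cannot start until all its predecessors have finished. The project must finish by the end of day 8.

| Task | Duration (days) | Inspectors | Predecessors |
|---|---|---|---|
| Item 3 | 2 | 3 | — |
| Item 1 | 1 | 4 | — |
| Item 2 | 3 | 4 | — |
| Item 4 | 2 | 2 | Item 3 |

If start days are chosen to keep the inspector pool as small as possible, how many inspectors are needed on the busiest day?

4

Early-start (Item 3@1, Item 1@1, Item 2@1, Item 4@3) gives peak 11: d1:11  d2:7  d3:6  d4:2  d5:0  d6:0  d7:0  d8:0.
Shift Item 1→3, Item 2→4, Item 4→7.
Schedule Item 3@1, Item 1@3, Item 2@4, Item 4@7: d1:3  d2:3  d3:4  d4:4  d5:4  d6:4  d7:2  d8:2 — peak 4.
Total inspector-days = 26 over 8 days ⇒ peak ≥ ⌈26/8⌉ = 4, so 4 is optimal.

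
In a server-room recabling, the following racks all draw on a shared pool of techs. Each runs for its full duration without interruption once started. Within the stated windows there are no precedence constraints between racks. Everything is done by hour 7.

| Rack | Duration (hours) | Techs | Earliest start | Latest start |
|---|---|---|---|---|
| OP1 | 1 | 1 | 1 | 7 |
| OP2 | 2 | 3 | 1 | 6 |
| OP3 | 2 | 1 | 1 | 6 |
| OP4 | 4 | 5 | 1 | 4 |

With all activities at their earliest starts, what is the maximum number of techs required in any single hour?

10

Early-start schedule: OP1@1, OP2@1, OP3@1, OP4@1.
Load per hour: hour 1: 10, hour 2: 9, hour 3: 5, hour 4: 5, hour 5: 0, hour 6: 0, hour 7: 0.
Peak is 10.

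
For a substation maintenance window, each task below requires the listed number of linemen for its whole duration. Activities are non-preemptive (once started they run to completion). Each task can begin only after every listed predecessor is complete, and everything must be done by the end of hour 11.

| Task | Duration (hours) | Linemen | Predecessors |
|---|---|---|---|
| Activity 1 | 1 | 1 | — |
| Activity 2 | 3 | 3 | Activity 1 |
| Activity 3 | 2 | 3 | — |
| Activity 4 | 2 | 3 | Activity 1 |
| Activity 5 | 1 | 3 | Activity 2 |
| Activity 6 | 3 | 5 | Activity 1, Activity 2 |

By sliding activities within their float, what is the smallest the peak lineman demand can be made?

Early-start (Activity 1@1, Activity 2@2, Activity 3@1, Activity 4@2, Activity 5@5, Activity 6@5) gives peak 9: h1:4  h2:9  h3:6  h4:3  h5:8  h6:5  h7:5  h8:0  h9:0  h10:0  h11:0.
Shift Activity 2→3, Activity 4→6, Activity 5→8, Activity 6→9.
Schedule Activity 1@1, Activity 2@3, Activity 3@1, Activity 4@6, Activity 5@8, Activity 6@9: h1:4  h2:3  h3:3  h4:3  h5:3  h6:3  h7:3  h8:3  h9:5  h10:5  h11:5 — peak 5.

5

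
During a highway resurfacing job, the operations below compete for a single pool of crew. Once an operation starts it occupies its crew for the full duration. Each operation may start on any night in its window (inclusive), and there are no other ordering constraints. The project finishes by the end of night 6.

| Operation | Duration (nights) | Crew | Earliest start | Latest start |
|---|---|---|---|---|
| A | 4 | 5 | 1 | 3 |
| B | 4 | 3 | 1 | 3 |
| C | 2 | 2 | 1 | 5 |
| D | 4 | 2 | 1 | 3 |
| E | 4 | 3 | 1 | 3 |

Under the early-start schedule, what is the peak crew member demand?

Early-start schedule: A@1, B@1, C@1, D@1, E@1.
Load per night: night 1: 15, night 2: 15, night 3: 13, night 4: 13, night 5: 0, night 6: 0.
Peak is 15.

15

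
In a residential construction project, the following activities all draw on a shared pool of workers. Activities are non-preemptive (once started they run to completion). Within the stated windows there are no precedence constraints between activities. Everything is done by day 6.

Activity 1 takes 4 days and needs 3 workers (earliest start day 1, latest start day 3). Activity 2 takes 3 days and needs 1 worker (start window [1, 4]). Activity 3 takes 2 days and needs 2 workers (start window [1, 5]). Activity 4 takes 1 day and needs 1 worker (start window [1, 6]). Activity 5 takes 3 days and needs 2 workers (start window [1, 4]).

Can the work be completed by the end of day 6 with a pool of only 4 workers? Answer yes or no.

no

Total worker-days = 26; over 6 days the average is 26/6 > 4, so some day must exceed 4.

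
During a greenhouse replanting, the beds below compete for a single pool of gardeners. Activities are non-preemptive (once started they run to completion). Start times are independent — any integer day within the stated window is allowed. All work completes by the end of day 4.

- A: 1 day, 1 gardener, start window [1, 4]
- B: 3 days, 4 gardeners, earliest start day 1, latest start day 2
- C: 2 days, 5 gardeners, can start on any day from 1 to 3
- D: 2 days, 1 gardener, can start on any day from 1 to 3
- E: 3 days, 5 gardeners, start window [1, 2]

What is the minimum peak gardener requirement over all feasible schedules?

Early-start (A@1, B@1, C@1, D@1, E@1) gives peak 16: d1:16  d2:15  d3:9  d4:0.
Shift D→3, E→2.
Schedule A@1, B@1, C@1, D@3, E@2: d1:10  d2:14  d3:10  d4:6 — peak 14.

14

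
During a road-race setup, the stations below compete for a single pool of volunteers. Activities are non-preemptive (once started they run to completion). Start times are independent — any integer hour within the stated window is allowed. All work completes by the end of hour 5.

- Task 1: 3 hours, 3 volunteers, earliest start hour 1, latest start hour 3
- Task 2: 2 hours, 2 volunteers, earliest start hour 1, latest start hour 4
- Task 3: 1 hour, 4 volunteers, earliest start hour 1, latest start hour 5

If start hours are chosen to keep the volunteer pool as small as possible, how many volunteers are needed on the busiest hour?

Early-start (Task 1@1, Task 2@1, Task 3@1) gives peak 9: h1:9  h2:5  h3:3  h4:0  h5:0.
Shift Task 3→4.
Schedule Task 1@1, Task 2@1, Task 3@4: h1:5  h2:5  h3:3  h4:4  h5:0 — peak 5.

5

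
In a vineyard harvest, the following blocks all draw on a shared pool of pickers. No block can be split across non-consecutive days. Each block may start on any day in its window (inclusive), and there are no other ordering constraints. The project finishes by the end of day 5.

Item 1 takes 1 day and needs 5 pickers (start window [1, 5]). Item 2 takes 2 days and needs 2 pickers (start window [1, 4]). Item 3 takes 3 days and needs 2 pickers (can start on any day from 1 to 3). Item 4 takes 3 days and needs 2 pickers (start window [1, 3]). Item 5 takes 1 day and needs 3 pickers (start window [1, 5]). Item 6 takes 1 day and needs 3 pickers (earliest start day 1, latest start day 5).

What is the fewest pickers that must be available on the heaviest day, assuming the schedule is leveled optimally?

6

Early-start (Item 1@1, Item 2@1, Item 3@1, Item 4@1, Item 5@1, Item 6@1) gives peak 17: d1:17  d2:6  d3:4  d4:0  d5:0.
Shift Item 2→2, Item 3→2, Item 4→2, Item 5→5, Item 6→5.
Schedule Item 1@1, Item 2@2, Item 3@2, Item 4@2, Item 5@5, Item 6@5: d1:5  d2:6  d3:6  d4:4  d5:6 — peak 6.
Total picker-days = 27 over 5 days ⇒ peak ≥ ⌈27/5⌉ = 6, so 6 is optimal.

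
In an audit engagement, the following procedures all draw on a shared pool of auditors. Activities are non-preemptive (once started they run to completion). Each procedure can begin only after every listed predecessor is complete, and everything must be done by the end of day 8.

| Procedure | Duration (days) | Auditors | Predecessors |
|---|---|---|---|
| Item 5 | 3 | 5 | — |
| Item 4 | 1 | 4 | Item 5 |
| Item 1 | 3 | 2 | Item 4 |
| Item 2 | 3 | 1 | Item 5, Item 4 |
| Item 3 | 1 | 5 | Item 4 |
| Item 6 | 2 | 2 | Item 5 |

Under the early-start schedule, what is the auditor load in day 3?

At early start, day 3 has: Item 5.
Demand: 5 = 5.

5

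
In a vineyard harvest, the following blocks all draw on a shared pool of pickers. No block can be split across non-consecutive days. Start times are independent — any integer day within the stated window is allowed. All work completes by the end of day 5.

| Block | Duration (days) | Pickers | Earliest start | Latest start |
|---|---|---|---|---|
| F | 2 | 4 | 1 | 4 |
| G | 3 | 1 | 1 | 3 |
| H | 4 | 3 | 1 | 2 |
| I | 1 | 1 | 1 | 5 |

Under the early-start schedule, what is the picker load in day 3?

4

At early start, day 3 has: G, H.
Demand: 1 + 3 = 4.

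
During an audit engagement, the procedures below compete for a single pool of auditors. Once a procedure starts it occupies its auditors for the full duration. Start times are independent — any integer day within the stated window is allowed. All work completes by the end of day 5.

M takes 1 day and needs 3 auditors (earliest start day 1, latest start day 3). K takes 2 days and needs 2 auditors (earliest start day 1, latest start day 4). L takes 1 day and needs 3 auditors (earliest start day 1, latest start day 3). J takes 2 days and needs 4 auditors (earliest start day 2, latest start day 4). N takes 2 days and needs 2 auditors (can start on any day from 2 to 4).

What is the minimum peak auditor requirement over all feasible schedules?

Early-start (M@1, K@1, L@1, J@2, N@2) gives peak 8: d1:8  d2:8  d3:6  d4:0  d5:0.
Shift L→3, J→4.
Schedule M@1, K@1, L@3, J@4, N@2: d1:5  d2:4  d3:5  d4:4  d5:4 — peak 5.
Total auditor-days = 22 over 5 days ⇒ peak ≥ ⌈22/5⌉ = 5, so 5 is optimal.

5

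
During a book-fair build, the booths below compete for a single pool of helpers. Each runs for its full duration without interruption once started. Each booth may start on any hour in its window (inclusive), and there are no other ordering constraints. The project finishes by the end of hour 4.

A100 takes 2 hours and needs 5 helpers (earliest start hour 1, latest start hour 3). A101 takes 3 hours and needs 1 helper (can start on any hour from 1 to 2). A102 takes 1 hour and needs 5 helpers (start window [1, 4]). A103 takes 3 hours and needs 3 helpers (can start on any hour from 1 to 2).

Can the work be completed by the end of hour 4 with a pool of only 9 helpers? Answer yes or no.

Schedule A100@1, A101@1, A102@3, A103@1: h1:9  h2:9  h3:9  h4:0 — peak 9 ≤ 9.

yes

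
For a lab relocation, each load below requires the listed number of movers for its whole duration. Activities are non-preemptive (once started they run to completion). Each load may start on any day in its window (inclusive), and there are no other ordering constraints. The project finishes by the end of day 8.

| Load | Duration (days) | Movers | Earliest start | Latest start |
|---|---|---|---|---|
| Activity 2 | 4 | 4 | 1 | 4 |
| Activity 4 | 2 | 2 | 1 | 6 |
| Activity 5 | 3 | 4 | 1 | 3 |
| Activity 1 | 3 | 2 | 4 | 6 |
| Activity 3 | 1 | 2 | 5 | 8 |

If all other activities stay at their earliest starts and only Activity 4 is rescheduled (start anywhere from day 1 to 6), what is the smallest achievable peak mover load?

8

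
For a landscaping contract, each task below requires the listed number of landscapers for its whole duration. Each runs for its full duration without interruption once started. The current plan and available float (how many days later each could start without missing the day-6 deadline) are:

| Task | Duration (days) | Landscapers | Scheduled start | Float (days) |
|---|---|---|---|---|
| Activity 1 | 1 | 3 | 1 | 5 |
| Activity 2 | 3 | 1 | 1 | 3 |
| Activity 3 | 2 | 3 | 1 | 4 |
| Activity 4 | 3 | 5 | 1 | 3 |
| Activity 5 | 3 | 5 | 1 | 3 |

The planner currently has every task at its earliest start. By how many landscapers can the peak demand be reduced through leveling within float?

Early-start peak: d1:17  d2:14  d3:11  d4:0  d5:0  d6:0 ⇒ 17.
Leveled (Activity 1@1, Activity 2@2, Activity 3@5, Activity 4@1, Activity 5@4): d1:8  d2:6  d3:6  d4:6  d5:8  d6:8 ⇒ 8.
Reduction 17 − 8 = 9.

9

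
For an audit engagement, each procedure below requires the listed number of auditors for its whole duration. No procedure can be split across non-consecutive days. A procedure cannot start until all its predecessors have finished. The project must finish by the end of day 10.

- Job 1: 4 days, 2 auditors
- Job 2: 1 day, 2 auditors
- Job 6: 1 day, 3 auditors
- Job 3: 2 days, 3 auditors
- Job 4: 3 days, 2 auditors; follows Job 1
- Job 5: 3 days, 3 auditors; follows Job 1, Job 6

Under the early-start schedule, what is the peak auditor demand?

Early-start schedule: Job 1@1, Job 2@1, Job 6@1, Job 3@1, Job 4@5, Job 5@5.
Load per day: day 1: 10, day 2: 5, day 3: 2, day 4: 2, day 5: 5, day 6: 5, day 7: 5, day 8: 0, day 9: 0, day 10: 0.
Peak is 10.

10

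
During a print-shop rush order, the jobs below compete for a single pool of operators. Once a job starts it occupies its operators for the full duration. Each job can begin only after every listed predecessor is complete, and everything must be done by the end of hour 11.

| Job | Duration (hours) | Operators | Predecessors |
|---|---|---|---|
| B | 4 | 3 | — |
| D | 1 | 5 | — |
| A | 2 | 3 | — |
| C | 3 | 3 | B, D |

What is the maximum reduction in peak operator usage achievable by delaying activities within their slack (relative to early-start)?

6

Early-start peak: h1:11  h2:6  h3:3  h4:3  h5:3  h6:3  h7:3  h8:0  h9:0  h10:0  h11:0 ⇒ 11.
Leveled (B@1, D@5, A@6, C@8): h1:3  h2:3  h3:3  h4:3  h5:5  h6:3  h7:3  h8:3  h9:3  h10:3  h11:0 ⇒ 5.
Reduction 11 − 5 = 6.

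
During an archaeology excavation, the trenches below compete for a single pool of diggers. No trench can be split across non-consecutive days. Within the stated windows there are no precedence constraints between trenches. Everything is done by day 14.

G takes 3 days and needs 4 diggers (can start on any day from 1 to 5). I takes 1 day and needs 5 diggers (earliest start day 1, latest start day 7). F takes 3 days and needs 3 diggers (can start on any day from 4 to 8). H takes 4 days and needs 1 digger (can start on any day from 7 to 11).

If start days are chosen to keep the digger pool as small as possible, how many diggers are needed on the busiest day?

Early-start (G@1, I@1, F@4, H@7) gives peak 9: d1:9  d2:4  d3:4  d4:3  d5:3  d6:3  d7:1  d8:1  d9:1  d10:1  d11:0  d12:0  d13:0  d14:0.
Shift I→4, F→5.
Schedule G@1, I@4, F@5, H@7: d1:4  d2:4  d3:4  d4:5  d5:3  d6:3  d7:4  d8:1  d9:1  d10:1  d11:0  d12:0  d13:0  d14:0 — peak 5.

5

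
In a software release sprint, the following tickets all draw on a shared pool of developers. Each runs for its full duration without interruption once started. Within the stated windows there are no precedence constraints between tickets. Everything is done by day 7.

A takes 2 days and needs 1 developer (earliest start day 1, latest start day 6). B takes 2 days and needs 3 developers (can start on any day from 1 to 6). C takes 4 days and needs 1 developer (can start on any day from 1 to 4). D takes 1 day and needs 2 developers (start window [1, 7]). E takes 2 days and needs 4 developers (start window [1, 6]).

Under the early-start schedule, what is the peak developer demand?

11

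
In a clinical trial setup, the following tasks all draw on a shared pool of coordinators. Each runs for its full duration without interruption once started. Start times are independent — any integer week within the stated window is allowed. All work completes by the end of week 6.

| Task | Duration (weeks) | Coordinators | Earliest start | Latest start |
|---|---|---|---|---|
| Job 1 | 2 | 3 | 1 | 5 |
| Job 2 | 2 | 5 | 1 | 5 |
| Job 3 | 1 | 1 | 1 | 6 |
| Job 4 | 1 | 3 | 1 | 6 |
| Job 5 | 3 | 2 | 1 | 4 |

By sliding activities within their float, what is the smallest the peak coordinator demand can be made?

Early-start (Job 1@1, Job 2@1, Job 3@1, Job 4@1, Job 5@1) gives peak 14: w1:14  w2:10  w3:2  w4:0  w5:0  w6:0.
Shift Job 2→4, Job 3→3, Job 4→6.
Schedule Job 1@1, Job 2@4, Job 3@3, Job 4@6, Job 5@1: w1:5  w2:5  w3:3  w4:5  w5:5  w6:3 — peak 5.
Total coordinator-weeks = 26 over 6 weeks ⇒ peak ≥ ⌈26/6⌉ = 5, so 5 is optimal.

5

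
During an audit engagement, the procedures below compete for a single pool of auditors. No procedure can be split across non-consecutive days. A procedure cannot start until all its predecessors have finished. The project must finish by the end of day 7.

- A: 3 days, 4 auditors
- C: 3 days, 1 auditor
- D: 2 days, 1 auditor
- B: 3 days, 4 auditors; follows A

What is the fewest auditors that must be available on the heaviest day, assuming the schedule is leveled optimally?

5

Early-start (A@1, C@1, D@1, B@4) gives peak 6: d1:6  d2:6  d3:5  d4:4  d5:4  d6:4  d7:0.
Shift D→4.
Schedule A@1, C@1, D@4, B@4: d1:5  d2:5  d3:5  d4:5  d5:5  d6:4  d7:0 — peak 5.
Total auditor-days = 29 over 7 days ⇒ peak ≥ ⌈29/7⌉ = 5, so 5 is optimal.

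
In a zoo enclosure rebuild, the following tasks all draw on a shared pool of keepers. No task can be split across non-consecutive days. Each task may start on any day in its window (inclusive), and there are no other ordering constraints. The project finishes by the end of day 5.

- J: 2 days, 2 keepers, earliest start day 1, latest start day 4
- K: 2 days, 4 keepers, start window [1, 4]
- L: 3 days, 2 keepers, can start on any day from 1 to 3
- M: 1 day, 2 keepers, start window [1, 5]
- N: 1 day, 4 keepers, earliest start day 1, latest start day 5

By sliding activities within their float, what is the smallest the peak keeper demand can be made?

Early-start (J@1, K@1, L@1, M@1, N@1) gives peak 14: d1:14  d2:8  d3:2  d4:0  d5:0.
Shift L→3, M→3, N→4.
Schedule J@1, K@1, L@3, M@3, N@4: d1:6  d2:6  d3:4  d4:6  d5:2 — peak 6.

6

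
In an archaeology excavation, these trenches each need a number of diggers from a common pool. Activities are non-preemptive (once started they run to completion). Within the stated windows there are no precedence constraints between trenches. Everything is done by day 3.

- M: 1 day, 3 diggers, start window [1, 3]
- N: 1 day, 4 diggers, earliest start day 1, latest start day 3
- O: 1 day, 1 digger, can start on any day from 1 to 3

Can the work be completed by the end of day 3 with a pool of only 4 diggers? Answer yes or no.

yes

Schedule M@1, N@2, O@1: d1:4  d2:4  d3:0 — peak 4 ≤ 4.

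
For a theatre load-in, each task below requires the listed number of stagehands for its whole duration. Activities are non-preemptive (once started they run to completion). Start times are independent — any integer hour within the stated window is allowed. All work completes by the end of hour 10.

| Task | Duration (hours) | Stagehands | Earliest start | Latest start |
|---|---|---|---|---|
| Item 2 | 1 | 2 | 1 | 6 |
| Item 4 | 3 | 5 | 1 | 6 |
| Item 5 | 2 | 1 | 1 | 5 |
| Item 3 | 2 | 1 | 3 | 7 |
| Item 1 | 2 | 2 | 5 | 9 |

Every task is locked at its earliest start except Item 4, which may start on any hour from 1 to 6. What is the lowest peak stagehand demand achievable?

Item 4@1: h1:8  h2:6  h3:6  h4:1  h5:2  h6:2  h7:0  h8:0  h9:0  h10:0 → peak 8
Item 4@2: h1:3  h2:6  h3:6  h4:6  h5:2  h6:2  h7:0  h8:0  h9:0  h10:0 → peak 6
Item 4@3: h1:3  h2:1  h3:6  h4:6  h5:7  h6:2  h7:0  h8:0  h9:0  h10:0 → peak 7
Item 4@4: h1:3  h2:1  h3:1  h4:6  h5:7  h6:7  h7:0  h8:0  h9:0  h10:0 → peak 7
Item 4@5: h1:3  h2:1  h3:1  h4:1  h5:7  h6:7  h7:5  h8:0  h9:0  h10:0 → peak 7
Item 4@6: h1:3  h2:1  h3:1  h4:1  h5:2  h6:7  h7:5  h8:5  h9:0  h10:0 → peak 7
Best is Item 4@2, peak 6.

6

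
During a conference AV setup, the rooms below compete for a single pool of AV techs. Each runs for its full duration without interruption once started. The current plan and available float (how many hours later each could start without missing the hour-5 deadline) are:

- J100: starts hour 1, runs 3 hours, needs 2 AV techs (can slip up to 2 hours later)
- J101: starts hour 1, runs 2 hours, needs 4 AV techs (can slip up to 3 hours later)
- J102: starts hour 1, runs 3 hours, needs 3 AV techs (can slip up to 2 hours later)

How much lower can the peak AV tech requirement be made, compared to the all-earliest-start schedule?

Early-start peak: h1:9  h2:9  h3:5  h4:0  h5:0 ⇒ 9.
Leveled (J100@1, J101@4, J102@1): h1:5  h2:5  h3:5  h4:4  h5:4 ⇒ 5.
Reduction 9 − 5 = 4.

4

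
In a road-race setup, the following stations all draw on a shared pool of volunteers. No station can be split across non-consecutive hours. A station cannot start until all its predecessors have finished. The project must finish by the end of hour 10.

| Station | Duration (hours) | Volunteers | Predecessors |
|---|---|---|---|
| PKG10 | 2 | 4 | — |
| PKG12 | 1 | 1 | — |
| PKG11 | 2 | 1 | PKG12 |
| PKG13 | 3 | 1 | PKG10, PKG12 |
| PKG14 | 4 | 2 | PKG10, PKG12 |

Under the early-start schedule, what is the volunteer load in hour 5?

At early start, hour 5 has: PKG13, PKG14.
Demand: 1 + 2 = 3.

3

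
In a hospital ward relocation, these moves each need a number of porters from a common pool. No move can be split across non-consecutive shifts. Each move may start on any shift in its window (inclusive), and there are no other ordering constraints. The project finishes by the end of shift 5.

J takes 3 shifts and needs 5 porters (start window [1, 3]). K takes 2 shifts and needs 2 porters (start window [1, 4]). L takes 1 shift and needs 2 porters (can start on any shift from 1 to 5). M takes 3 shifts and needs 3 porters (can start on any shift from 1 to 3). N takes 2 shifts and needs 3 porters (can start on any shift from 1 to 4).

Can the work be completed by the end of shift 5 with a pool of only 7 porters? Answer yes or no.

no

Total porter-shifts = 36; over 5 shifts the average is 36/5 > 7, so some shift must exceed 7.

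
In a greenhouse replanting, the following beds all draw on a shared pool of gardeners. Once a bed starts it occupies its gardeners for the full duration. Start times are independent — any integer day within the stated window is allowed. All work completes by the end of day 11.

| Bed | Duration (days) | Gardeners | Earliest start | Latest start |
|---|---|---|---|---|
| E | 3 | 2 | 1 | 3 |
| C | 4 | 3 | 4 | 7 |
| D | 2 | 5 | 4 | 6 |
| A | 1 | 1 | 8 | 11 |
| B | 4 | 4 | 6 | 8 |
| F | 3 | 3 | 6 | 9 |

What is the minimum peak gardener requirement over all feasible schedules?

8

Early-start (E@1, C@4, D@4, A@8, B@6, F@6) gives peak 10: d1:2  d2:2  d3:2  d4:8  d5:8  d6:10  d7:10  d8:8  d9:4  d10:0  d11:0.
Shift F→8.
Schedule E@1, C@4, D@4, A@8, B@6, F@8: d1:2  d2:2  d3:2  d4:8  d5:8  d6:7  d7:7  d8:8  d9:7  d10:3  d11:0 — peak 8.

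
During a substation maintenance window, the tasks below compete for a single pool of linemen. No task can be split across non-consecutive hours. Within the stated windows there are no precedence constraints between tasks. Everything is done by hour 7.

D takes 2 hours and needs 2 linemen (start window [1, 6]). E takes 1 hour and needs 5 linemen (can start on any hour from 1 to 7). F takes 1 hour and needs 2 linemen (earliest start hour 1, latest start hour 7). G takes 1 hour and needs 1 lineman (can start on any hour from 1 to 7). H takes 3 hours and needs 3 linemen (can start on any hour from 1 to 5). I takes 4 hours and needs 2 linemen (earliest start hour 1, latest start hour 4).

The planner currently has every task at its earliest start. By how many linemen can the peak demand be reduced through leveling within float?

10

Early-start peak: h1:15  h2:7  h3:5  h4:2  h5:0  h6:0  h7:0 ⇒ 15.
Leveled (D@1, E@3, F@1, G@1, H@4, I@4): h1:5  h2:2  h3:5  h4:5  h5:5  h6:5  h7:2 ⇒ 5.
Reduction 15 − 5 = 10.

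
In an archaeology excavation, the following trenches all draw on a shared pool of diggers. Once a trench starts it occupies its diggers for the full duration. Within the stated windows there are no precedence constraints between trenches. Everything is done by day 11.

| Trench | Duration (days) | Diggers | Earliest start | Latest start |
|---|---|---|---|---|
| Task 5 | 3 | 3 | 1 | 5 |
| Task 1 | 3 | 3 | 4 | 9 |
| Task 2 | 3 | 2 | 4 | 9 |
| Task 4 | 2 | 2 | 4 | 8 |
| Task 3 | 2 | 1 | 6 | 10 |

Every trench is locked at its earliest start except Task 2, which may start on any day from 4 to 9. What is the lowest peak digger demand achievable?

Task 2@4: d1:3  d2:3  d3:3  d4:7  d5:7  d6:6  d7:1  d8:0  d9:0  d10:0  d11:0 → peak 7
Task 2@5: d1:3  d2:3  d3:3  d4:5  d5:7  d6:6  d7:3  d8:0  d9:0  d10:0  d11:0 → peak 7
Task 2@6: d1:3  d2:3  d3:3  d4:5  d5:5  d6:6  d7:3  d8:2  d9:0  d10:0  d11:0 → peak 6
Task 2@7: d1:3  d2:3  d3:3  d4:5  d5:5  d6:4  d7:3  d8:2  d9:2  d10:0  d11:0 → peak 5
Task 2@8: d1:3  d2:3  d3:3  d4:5  d5:5  d6:4  d7:1  d8:2  d9:2  d10:2  d11:0 → peak 5
Task 2@9: d1:3  d2:3  d3:3  d4:5  d5:5  d6:4  d7:1  d8:0  d9:2  d10:2  d11:2 → peak 5
Best is Task 2@7, peak 5.

5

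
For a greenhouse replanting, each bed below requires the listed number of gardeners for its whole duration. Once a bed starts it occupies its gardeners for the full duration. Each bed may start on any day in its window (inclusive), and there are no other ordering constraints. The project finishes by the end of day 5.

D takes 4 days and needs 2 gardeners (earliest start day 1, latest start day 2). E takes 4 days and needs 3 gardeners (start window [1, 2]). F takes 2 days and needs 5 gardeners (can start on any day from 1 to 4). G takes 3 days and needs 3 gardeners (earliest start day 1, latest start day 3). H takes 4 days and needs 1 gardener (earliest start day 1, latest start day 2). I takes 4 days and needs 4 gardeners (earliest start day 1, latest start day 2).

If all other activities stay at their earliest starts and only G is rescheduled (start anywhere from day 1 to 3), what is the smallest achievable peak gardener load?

G@1: d1:18  d2:18  d3:13  d4:10  d5:0 → peak 18
G@2: d1:15  d2:18  d3:13  d4:13  d5:0 → peak 18
G@3: d1:15  d2:15  d3:13  d4:13  d5:3 → peak 15
Best is G@3, peak 15.

15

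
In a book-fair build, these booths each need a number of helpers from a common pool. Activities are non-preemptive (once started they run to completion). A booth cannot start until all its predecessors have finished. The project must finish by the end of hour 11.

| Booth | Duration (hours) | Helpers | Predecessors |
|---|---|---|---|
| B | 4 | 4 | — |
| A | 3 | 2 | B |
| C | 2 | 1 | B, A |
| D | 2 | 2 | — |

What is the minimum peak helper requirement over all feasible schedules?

4

Early-start (B@1, A@5, C@8, D@1) gives peak 6: h1:6  h2:6  h3:4  h4:4  h5:2  h6:2  h7:2  h8:1  h9:1  h10:0  h11:0.
Shift D→5.
Schedule B@1, A@5, C@8, D@5: h1:4  h2:4  h3:4  h4:4  h5:4  h6:4  h7:2  h8:1  h9:1  h10:0  h11:0 — peak 4.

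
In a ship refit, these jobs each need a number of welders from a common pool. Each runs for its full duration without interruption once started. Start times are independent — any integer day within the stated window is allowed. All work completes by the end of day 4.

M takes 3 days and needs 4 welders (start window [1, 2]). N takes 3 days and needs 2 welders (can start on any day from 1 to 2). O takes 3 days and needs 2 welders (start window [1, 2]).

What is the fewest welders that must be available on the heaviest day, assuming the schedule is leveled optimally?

8

Schedule M@1, N@1, O@1: d1:8  d2:8  d3:8  d4:0 — peak 8.
No arrangement of the 8 feasible schedules does better.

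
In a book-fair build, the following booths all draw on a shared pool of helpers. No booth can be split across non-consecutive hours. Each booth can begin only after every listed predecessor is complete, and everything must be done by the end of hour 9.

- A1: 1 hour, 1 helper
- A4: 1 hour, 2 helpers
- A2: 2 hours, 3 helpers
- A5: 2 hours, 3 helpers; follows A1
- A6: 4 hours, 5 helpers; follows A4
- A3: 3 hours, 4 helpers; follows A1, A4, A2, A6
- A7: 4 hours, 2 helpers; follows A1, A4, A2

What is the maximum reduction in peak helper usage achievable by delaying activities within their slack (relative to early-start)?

4

Early-start peak: h1:6  h2:11  h3:10  h4:7  h5:7  h6:6  h7:4  h8:4  h9:0 ⇒ 11.
Leveled (A1@1, A4@1, A2@1, A5@7, A6@3, A3@7, A7@3): h1:6  h2:3  h3:7  h4:7  h5:7  h6:7  h7:7  h8:7  h9:4 ⇒ 7.
Reduction 11 − 7 = 4.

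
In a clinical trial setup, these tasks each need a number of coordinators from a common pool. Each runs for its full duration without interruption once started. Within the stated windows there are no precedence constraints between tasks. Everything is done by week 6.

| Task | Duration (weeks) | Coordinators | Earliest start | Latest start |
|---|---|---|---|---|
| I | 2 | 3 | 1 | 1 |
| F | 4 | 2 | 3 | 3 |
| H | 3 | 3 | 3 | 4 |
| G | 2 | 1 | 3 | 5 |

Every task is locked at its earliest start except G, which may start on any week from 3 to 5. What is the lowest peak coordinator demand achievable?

6

G@3: w1:3  w2:3  w3:6  w4:6  w5:5  w6:2 → peak 6
G@4: w1:3  w2:3  w3:5  w4:6  w5:6  w6:2 → peak 6
G@5: w1:3  w2:3  w3:5  w4:5  w5:6  w6:3 → peak 6
Best is G@3, peak 6.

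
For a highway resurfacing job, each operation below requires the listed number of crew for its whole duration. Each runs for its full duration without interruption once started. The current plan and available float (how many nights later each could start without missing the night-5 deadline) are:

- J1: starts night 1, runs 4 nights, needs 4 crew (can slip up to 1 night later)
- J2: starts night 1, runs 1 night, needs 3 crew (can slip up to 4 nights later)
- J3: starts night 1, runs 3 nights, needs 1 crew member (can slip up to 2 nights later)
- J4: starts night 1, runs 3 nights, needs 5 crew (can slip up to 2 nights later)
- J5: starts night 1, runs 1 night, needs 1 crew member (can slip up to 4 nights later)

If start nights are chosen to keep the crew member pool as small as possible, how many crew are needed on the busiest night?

10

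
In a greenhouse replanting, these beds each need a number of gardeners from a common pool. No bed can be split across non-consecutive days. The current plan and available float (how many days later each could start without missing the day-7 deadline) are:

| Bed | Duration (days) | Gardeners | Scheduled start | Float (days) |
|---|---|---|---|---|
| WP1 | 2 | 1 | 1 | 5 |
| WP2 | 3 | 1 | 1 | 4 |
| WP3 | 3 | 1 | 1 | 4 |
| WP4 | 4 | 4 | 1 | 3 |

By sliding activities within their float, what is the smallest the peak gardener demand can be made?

Early-start (WP1@1, WP2@1, WP3@1, WP4@1) gives peak 7: d1:7  d2:7  d3:6  d4:4  d5:0  d6:0  d7:0.
Shift WP4→4.
Schedule WP1@1, WP2@1, WP3@1, WP4@4: d1:3  d2:3  d3:2  d4:4  d5:4  d6:4  d7:4 — peak 4.
Total gardener-days = 24 over 7 days ⇒ peak ≥ ⌈24/7⌉ = 4, so 4 is optimal.

4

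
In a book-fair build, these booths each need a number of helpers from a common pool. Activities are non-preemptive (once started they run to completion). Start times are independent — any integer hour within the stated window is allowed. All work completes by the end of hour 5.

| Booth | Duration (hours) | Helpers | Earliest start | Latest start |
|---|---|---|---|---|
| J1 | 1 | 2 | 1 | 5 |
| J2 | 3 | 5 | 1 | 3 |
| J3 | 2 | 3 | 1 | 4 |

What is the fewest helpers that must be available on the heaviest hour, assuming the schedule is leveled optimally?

5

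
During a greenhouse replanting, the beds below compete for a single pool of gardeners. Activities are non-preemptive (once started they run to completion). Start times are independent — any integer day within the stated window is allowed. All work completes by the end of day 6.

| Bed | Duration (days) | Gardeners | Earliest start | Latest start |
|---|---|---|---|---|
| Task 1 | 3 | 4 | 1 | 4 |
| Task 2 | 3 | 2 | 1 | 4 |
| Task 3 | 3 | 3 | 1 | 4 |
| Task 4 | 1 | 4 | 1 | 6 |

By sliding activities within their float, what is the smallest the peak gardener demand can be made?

7

Early-start (Task 1@1, Task 2@1, Task 3@1, Task 4@1) gives peak 13: d1:13  d2:9  d3:9  d4:0  d5:0  d6:0.
Shift Task 3→4, Task 4→4.
Schedule Task 1@1, Task 2@1, Task 3@4, Task 4@4: d1:6  d2:6  d3:6  d4:7  d5:3  d6:3 — peak 7.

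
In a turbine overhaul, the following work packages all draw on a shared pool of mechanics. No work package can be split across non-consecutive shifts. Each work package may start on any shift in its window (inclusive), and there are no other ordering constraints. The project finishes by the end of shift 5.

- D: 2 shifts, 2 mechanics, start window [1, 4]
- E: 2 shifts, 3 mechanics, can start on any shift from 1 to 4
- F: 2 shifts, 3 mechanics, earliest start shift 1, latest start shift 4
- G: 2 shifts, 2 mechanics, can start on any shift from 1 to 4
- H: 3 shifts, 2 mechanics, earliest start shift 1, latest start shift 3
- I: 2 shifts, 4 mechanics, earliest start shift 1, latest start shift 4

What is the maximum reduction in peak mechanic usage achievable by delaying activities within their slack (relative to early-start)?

8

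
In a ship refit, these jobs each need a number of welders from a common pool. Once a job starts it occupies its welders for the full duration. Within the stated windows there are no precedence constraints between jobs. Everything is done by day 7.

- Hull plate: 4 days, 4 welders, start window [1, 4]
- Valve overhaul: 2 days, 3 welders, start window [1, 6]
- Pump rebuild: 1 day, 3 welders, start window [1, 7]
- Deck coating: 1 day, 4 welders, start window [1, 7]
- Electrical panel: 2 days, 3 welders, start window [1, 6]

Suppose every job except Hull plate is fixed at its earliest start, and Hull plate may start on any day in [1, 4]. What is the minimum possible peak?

13

Hull plate@1: d1:17  d2:10  d3:4  d4:4  d5:0  d6:0  d7:0 → peak 17
Hull plate@2: d1:13  d2:10  d3:4  d4:4  d5:4  d6:0  d7:0 → peak 13
Hull plate@3: d1:13  d2:6  d3:4  d4:4  d5:4  d6:4  d7:0 → peak 13
Hull plate@4: d1:13  d2:6  d3:0  d4:4  d5:4  d6:4  d7:4 → peak 13
Best is Hull plate@2, peak 13.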